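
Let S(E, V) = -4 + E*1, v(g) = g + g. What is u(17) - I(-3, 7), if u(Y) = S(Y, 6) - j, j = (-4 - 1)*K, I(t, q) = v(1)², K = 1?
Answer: 14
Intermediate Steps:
v(g) = 2*g
I(t, q) = 4 (I(t, q) = (2*1)² = 2² = 4)
S(E, V) = -4 + E
j = -5 (j = (-4 - 1)*1 = -5*1 = -5)
u(Y) = 1 + Y (u(Y) = (-4 + Y) - 1*(-5) = (-4 + Y) + 5 = 1 + Y)
u(17) - I(-3, 7) = (1 + 17) - 1*4 = 18 - 4 = 14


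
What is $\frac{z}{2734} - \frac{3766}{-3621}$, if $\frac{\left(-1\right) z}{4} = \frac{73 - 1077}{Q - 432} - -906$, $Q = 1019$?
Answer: $- \frac{822236342}{2905595409} \approx -0.28298$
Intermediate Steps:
$z = - \frac{2123272}{587}$ ($z = - 4 \left(\frac{73 - 1077}{1019 - 432} - -906\right) = - 4 \left(- \frac{1004}{587} + 906\right) = \left(-4\right) \frac{530818}{587} = - \frac{2123272}{587} \approx -3617.2$)
$\frac{z}{2734} - \frac{3766}{-3621} = - \frac{2123272}{587 \cdot 2734} - \frac{3766}{-3621} = \left(- \frac{2123272}{587}\right) \frac{1}{2734} - - \frac{3766}{3621} = - \frac{1061636}{802429} + \frac{3766}{3621} = - \frac{822236342}{2905595409}$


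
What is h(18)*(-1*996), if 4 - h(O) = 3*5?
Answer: 10956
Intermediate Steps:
h(O) = -11 (h(O) = 4 - 3*5 = 4 - 1*15 = 4 - 15 = -11)
h(18)*(-1*996) = -(-11)*996 = -11*(-996) = 10956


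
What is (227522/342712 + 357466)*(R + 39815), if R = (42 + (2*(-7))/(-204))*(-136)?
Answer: 2088375423738539/171356 ≈ 1.2187e+10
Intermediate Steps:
R = -17164/3 (R = (42 - 14*(-1/204))*(-136) = (42 + 7/102)*(-136) = (4291/102)*(-136) = -17164/3 ≈ -5721.3)
(227522/342712 + 357466)*(R + 39815) = (227522/342712 + 357466)*(-17164/3 + 39815) = (227522*(1/342712) + 357466)*(102281/3) = (113761/171356 + 357466)*(102281/3) = (61254057657/171356)*(102281/3) = 2088375423738539/171356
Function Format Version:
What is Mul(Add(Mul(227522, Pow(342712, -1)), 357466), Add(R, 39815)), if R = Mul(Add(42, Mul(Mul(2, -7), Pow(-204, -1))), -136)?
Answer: Rational(2088375423738539, 171356) ≈ 1.2187e+10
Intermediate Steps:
R = Rational(-17164, 3) (R = Mul(Add(42, Mul(-14, Rational(-1, 204))), -136) = Mul(Add(42, Rational(7, 102)), -136) = Mul(Rational(4291, 102), -136) = Rational(-17164, 3) ≈ -5721.3)
Mul(Add(Mul(227522, Pow(342712, -1)), 357466), Add(R, 39815)) = Mul(Add(Mul(227522, Pow(342712, -1)), 357466), Add(Rational(-17164, 3), 39815)) = Mul(Add(Mul(227522, Rational(1, 342712)), 357466), Rational(102281, 3)) = Mul(Add(Rational(113761, 171356), 357466), Rational(102281, 3)) = Mul(Rational(61254057657, 171356), Rational(102281, 3)) = Rational(2088375423738539, 171356)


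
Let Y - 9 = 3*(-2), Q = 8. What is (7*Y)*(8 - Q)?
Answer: 0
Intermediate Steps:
Y = 3 (Y = 9 + 3*(-2) = 9 - 6 = 3)
(7*Y)*(8 - Q) = (7*3)*(8 - 1*8) = 21*(8 - 8) = 21*0 = 0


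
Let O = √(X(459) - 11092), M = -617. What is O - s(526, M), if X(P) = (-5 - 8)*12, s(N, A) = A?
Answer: 617 + 4*I*√703 ≈ 617.0 + 106.06*I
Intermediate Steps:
X(P) = -156 (X(P) = -13*12 = -156)
O = 4*I*√703 (O = √(-156 - 11092) = √(-11248) = 4*I*√703 ≈ 106.06*I)
O - s(526, M) = 4*I*√703 - 1*(-617) = 4*I*√703 + 617 = 617 + 4*I*√703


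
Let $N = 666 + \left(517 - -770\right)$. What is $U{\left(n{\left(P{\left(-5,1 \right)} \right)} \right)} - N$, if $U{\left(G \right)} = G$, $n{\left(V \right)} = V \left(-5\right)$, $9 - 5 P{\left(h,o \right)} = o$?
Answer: $-1961$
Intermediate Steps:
$P{\left(h,o \right)} = \frac{9}{5} - \frac{o}{5}$
$n{\left(V \right)} = - 5 V$
$N = 1953$ ($N = 666 + \left(517 + 770\right) = 666 + 1287 = 1953$)
$U{\left(n{\left(P{\left(-5,1 \right)} \right)} \right)} - N = - 5 \left(\frac{9}{5} - \frac{1}{5}\right) - 1953 = \left(-5\right) \frac{8}{5} - 1953 = -8 - 1953 = -1961$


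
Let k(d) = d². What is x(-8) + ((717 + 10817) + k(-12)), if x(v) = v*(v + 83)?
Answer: 11078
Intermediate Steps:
x(v) = v*(83 + v)
x(-8) + ((717 + 10817) + k(-12)) = -8*(83 - 8) + ((717 + 10817) + (-12)²) = -8*75 + (11534 + 144) = -600 + 11678 = 11078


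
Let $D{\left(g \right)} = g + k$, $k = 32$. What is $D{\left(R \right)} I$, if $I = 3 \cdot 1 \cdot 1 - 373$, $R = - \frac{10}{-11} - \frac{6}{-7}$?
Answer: $- \frac{962000}{77} \approx -12494.0$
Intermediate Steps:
$R = \frac{136}{77}$ ($R = \left(-10\right) \left(- \frac{1}{11}\right) - - \frac{6}{7} = \frac{10}{11} + \frac{6}{7} = \frac{136}{77} \approx 1.7662$)
$I = -370$ ($I = 3 \cdot 1 - 373 = 3 - 373 = -370$)
$D{\left(g \right)} = 32 + g$ ($D{\left(g \right)} = g + 32 = 32 + g$)
$D{\left(R \right)} I = \left(32 + \frac{136}{77}\right) \left(-370\right) = \frac{2600}{77} \left(-370\right) = - \frac{962000}{77}$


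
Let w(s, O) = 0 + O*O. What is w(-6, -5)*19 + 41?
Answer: 516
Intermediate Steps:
w(s, O) = O**2 (w(s, O) = 0 + O**2 = O**2)
w(-6, -5)*19 + 41 = (-5)**2*19 + 41 = 25*19 + 41 = 475 + 41 = 516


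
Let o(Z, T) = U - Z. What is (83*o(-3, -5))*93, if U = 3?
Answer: 46314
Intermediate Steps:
o(Z, T) = 3 - Z
(83*o(-3, -5))*93 = (83*(3 - 1*(-3)))*93 = (83*(3 + 3))*93 = (83*6)*93 = 498*93 = 46314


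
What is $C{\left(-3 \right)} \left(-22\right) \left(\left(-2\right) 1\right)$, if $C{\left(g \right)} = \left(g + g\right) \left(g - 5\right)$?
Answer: $2112$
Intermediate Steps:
$C{\left(g \right)} = 2 g \left(-5 + g\right)$
$C{\left(-3 \right)} \left(-22\right) \left(\left(-2\right) 1\right) = 2 \left(-3\right) \left(-5 - 3\right) \left(-22\right) \left(\left(-2\right) 1\right) = 2 \left(-3\right) \left(-8\right) \left(-22\right) \left(-2\right) = 48 \left(-22\right) \left(-2\right) = \left(-1056\right) \left(-2\right) = 2112$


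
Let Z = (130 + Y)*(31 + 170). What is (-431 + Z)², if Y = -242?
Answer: 526381249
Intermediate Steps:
Z = -22512 (Z = (130 - 242)*(31 + 170) = -112*201 = -22512)
(-431 + Z)² = (-431 - 22512)² = (-22943)² = 526381249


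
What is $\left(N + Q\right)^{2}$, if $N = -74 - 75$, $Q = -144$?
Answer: $85849$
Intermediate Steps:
$N = -149$
$\left(N + Q\right)^{2} = \left(-149 - 144\right)^{2} = \left(-293\right)^{2} = 85849$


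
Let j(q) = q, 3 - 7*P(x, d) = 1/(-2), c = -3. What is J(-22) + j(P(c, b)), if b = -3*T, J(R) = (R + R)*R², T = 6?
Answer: -42591/2 ≈ -21296.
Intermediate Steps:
J(R) = 2*R³ (J(R) = (2*R)*R² = 2*R³)
b = -18 (b = -3*6 = -18)
P(x, d) = ½ (P(x, d) = 3/7 - ⅐/(-2) = 3/7 - ⅐*(-½) = 3/7 + 1/14 = ½)
J(-22) + j(P(c, b)) = 2*(-22)³ + ½ = 2*(-10648) + ½ = -21296 + ½ = -42591/2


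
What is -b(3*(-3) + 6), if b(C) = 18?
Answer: -18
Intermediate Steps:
-b(3*(-3) + 6) = -1*18 = -18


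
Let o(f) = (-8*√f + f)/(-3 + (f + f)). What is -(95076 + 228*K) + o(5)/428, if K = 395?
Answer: -554667451/2996 - 2*√5/749 ≈ -1.8514e+5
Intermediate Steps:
o(f) = (f - 8*√f)/(-3 + 2*f)
-(95076 + 228*K) + o(5)/428 = -228/(1/(395 + 417)) + ((5 - 8*√5)/(-3 + 2*5))/428 = -228/(1/812) + ((5 - 8*√5)/(-3 + 10))*(1/428) = -228/1/812 + ((5 - 8*√5)/7)*(1/428) = -228*812 + ((5 - 8*√5)/7)*(1/428) = -185136 + (5/7 - 8*√5/7)*(1/428) = -185136 + (5/2996 - 2*√5/749) = -554667451/2996 - 2*√5/749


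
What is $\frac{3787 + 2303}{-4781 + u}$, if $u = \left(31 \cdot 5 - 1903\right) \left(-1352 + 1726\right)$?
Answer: $- \frac{2030}{219511} \approx -0.0092478$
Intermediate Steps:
$u = -653752$ ($u = \left(155 - 1903\right) 374 = \left(-1748\right) 374 = -653752$)
$\frac{3787 + 2303}{-4781 + u} = \frac{3787 + 2303}{-4781 - 653752} = \frac{6090}{-658533} = 6090 \left(- \frac{1}{658533}\right) = - \frac{2030}{219511}$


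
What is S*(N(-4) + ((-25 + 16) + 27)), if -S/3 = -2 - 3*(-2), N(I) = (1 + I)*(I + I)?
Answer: -504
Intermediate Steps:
N(I) = 2*I*(1 + I) (N(I) = (1 + I)*(2*I) = 2*I*(1 + I))
S = -12 (S = -3*(-2 - 3*(-2)) = -3*(-2 + 6) = -3*4 = -12)
S*(N(-4) + ((-25 + 16) + 27)) = -12*(2*(-4)*(1 - 4) + ((-25 + 16) + 27)) = -12*(2*(-4)*(-3) + (-9 + 27)) = -12*(24 + 18) = -12*42 = -504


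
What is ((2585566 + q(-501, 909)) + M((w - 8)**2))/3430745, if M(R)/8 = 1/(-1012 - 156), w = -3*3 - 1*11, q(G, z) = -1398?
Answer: 377288527/500888770 ≈ 0.75324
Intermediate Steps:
w = -20 (w = -9 - 11 = -20)
M(R) = -1/146 (M(R) = 8/(-1012 - 156) = 8/(-1168) = 8*(-1/1168) = -1/146)
((2585566 + q(-501, 909)) + M((w - 8)**2))/3430745 = ((2585566 - 1398) - 1/146)/3430745 = (2584168 - 1/146)*(1/3430745) = (377288527/146)*(1/3430745) = 377288527/500888770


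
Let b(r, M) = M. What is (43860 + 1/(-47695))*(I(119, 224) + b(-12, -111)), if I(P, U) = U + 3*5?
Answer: 267763545472/47695 ≈ 5.6141e+6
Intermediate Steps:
I(P, U) = 15 + U (I(P, U) = U + 15 = 15 + U)
(43860 + 1/(-47695))*(I(119, 224) + b(-12, -111)) = (43860 + 1/(-47695))*((15 + 224) - 111) = (43860 - 1/47695)*(239 - 111) = (2091902699/47695)*128 = 267763545472/47695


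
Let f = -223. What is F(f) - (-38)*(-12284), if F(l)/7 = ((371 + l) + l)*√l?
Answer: -466792 - 525*I*√223 ≈ -4.6679e+5 - 7839.9*I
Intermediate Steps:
F(l) = 7*√l*(371 + 2*l) (F(l) = 7*(((371 + l) + l)*√l) = 7*((371 + 2*l)*√l) = 7*(√l*(371 + 2*l)) = 7*√l*(371 + 2*l))
F(f) - (-38)*(-12284) = √(-223)*(2597 + 14*(-223)) - (-38)*(-12284) = (I*√223)*(2597 - 3122) - 1*466792 = (I*√223)*(-525) - 466792 = -525*I*√223 - 466792 = -466792 - 525*I*√223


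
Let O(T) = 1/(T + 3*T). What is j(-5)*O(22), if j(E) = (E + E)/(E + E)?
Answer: 1/88 ≈ 0.011364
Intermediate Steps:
O(T) = 1/(4*T)
j(E) = 1 (j(E) = (2*E)/((2*E)) = (2*E)*(1/(2*E)) = 1)
j(-5)*O(22) = 1*((1/4)/22) = 1*((1/4)*(1/22)) = 1*(1/88) = 1/88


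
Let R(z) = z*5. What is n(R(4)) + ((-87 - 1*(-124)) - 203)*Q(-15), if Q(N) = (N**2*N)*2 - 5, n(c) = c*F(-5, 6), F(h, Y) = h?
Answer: 1121230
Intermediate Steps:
R(z) = 5*z
n(c) = -5*c (n(c) = c*(-5) = -5*c)
Q(N) = -5 + 2*N**3 (Q(N) = N**3*2 - 5 = 2*N**3 - 5 = -5 + 2*N**3)
n(R(4)) + ((-87 - 1*(-124)) - 203)*Q(-15) = -25*4 + ((-87 - 1*(-124)) - 203)*(-5 + 2*(-15)**3) = -5*20 + ((-87 + 124) - 203)*(-5 + 2*(-3375)) = -100 + (37 - 203)*(-5 - 6750) = -100 - 166*(-6755) = -100 + 1121330 = 1121230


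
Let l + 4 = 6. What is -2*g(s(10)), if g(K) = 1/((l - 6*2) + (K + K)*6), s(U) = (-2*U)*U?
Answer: 1/1205 ≈ 0.00082988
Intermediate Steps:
l = 2 (l = -4 + 6 = 2)
s(U) = -2*U²
g(K) = 1/(-10 + 12*K) (g(K) = 1/((2 - 6*2) + (K + K)*6) = 1/((2 - 12) + (2*K)*6) = 1/(-10 + 12*K))
-2*g(s(10)) = -1/(-5 + 6*(-2*10²)) = -1/(-5 + 6*(-2*100)) = -1/(-5 + 6*(-200)) = -1/(-5 - 1200) = -1/(-1205) = -(-1)/1205 = -2*(-1/2410) = 1/1205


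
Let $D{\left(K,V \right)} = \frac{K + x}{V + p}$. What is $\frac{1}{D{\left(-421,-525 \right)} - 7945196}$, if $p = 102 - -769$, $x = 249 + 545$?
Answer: $- \frac{346}{2749037443} \approx -1.2586 \cdot 10^{-7}$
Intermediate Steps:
$x = 794$
$p = 871$ ($p = 102 + 769 = 871$)
$D{\left(K,V \right)} = \frac{794 + K}{871 + V}$ ($D{\left(K,V \right)} = \frac{K + 794}{V + 871} = \frac{794 + K}{871 + V}$)
$\frac{1}{D{\left(-421,-525 \right)} - 7945196} = \frac{1}{\frac{794 - 421}{871 - 525} - 7945196} = \frac{1}{\frac{1}{346} \cdot 373 - 7945196} = \frac{1}{\frac{373}{346} - 7945196} = \frac{1}{- \frac{2749037443}{346}} = - \frac{346}{2749037443}$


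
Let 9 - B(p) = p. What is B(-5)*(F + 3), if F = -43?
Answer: -560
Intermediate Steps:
B(p) = 9 - p
B(-5)*(F + 3) = (9 - 1*(-5))*(-43 + 3) = (9 + 5)*(-40) = 14*(-40) = -560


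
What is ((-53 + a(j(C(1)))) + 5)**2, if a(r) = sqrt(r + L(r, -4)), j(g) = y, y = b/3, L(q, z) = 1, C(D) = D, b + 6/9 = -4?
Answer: (144 - I*sqrt(5))**2/9 ≈ 2303.4 - 71.554*I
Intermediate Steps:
b = -14/3 (b = -2/3 - 4 = -14/3 ≈ -4.6667)
y = -14/9 (y = -14/3/3 = -14/3*1/3 = -14/9 ≈ -1.5556)
j(g) = -14/9
a(r) = sqrt(1 + r) (a(r) = sqrt(r + 1) = sqrt(1 + r))
((-53 + a(j(C(1)))) + 5)**2 = ((-53 + sqrt(1 - 14/9)) + 5)**2 = ((-53 + sqrt(-5/9)) + 5)**2 = ((-53 + I*sqrt(5)/3) + 5)**2 = (-48 + I*sqrt(5)/3)**2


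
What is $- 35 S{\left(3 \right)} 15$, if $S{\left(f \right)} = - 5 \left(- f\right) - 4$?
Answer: $-5775$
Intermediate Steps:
$S{\left(f \right)} = -4 + 5 f$ ($S{\left(f \right)} = 5 f - 4 = -4 + 5 f$)
$- 35 S{\left(3 \right)} 15 = - 35 \left(-4 + 5 \cdot 3\right) 15 = - 35 \left(-4 + 15\right) 15 = \left(-35\right) 11 \cdot 15 = \left(-385\right) 15 = -5775$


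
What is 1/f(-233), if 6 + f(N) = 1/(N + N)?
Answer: -466/2797 ≈ -0.16661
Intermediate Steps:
f(N) = -6 + 1/(2*N) (f(N) = -6 + 1/(N + N) = -6 + 1/(2*N))
1/f(-233) = 1/(-6 + (½)/(-233)) = 1/(-6 + (½)*(-1/233)) = 1/(-6 - 1/466) = 1/(-2797/466) = -466/2797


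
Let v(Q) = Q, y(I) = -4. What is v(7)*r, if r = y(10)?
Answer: -28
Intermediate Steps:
r = -4
v(7)*r = 7*(-4) = -28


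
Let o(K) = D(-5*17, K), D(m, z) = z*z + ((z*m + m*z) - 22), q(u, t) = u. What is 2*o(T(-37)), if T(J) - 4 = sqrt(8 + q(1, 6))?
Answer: -2326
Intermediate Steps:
D(m, z) = -22 + z**2 + 2*m*z (D(m, z) = z**2 + ((m*z + m*z) - 22) = z**2 + (2*m*z - 22) = z**2 + (-22 + 2*m*z) = -22 + z**2 + 2*m*z)
T(J) = 7 (T(J) = 4 + sqrt(8 + 1) = 4 + sqrt(9) = 4 + 3 = 7)
o(K) = -22 + K**2 - 170*K (o(K) = -22 + K**2 + 2*(-5*17)*K = -22 + K**2 + 2*(-85)*K = -22 + K**2 - 170*K)
2*o(T(-37)) = 2*(-22 + 7**2 - 170*7) = 2*(-22 + 49 - 1190) = 2*(-1163) = -2326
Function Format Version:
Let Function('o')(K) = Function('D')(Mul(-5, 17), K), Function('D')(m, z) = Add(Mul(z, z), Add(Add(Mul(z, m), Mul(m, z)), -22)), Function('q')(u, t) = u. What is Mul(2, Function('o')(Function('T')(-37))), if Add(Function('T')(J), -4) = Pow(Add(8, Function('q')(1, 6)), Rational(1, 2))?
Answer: -2326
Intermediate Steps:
Function('D')(m, z) = Add(-22, Pow(z, 2), Mul(2, m, z)) (Function('D')(m, z) = Add(Pow(z, 2), Add(Add(Mul(m, z), Mul(m, z)), -22)) = Add(Pow(z, 2), Add(Mul(2, m, z), -22)) = Add(Pow(z, 2), Add(-22, Mul(2, m, z))) = Add(-22, Pow(z, 2), Mul(2, m, z)))
Function('T')(J) = 7 (Function('T')(J) = Add(4, Pow(Add(8, 1), Rational(1, 2))) = Add(4, Pow(9, Rational(1, 2))) = Add(4, 3) = 7)
Function('o')(K) = Add(-22, Pow(K, 2), Mul(-170, K)) (Function('o')(K) = Add(-22, Pow(K, 2), Mul(2, Mul(-5, 17), K)) = Add(-22, Pow(K, 2), Mul(2, -85, K)) = Add(-22, Pow(K, 2), Mul(-170, K)))
Mul(2, Function('o')(Function('T')(-37))) = Mul(2, Add(-22, Pow(7, 2), Mul(-170, 7))) = Mul(2, Add(-22, 49, -1190)) = Mul(2, -1163) = -2326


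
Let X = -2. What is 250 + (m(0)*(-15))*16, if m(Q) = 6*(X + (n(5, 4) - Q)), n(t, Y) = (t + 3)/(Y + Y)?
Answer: 1690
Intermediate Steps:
n(t, Y) = (3 + t)/(2*Y) (n(t, Y) = (3 + t)/((2*Y)) = (3 + t)*(1/(2*Y)) = (3 + t)/(2*Y))
m(Q) = -6 - 6*Q (m(Q) = 6*(-2 + ((½)*(3 + 5)/4 - Q)) = 6*(-2 + ((½)*(¼)*8 - Q)) = 6*(-2 + (1 - Q)) = 6*(-1 - Q) = -6 - 6*Q)
250 + (m(0)*(-15))*16 = 250 + ((-6 - 6*0)*(-15))*16 = 250 + ((-6 + 0)*(-15))*16 = 250 - 6*(-15)*16 = 250 + 90*16 = 250 + 1440 = 1690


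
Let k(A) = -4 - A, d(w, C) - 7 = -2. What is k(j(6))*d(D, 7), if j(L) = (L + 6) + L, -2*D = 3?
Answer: -110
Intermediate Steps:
D = -3/2 (D = -1/2*3 = -3/2 ≈ -1.5000)
j(L) = 6 + 2*L (j(L) = (6 + L) + L = 6 + 2*L)
d(w, C) = 5 (d(w, C) = 7 - 2 = 5)
k(j(6))*d(D, 7) = (-4 - (6 + 2*6))*5 = (-4 - (6 + 12))*5 = (-4 - 1*18)*5 = (-4 - 18)*5 = -22*5 = -110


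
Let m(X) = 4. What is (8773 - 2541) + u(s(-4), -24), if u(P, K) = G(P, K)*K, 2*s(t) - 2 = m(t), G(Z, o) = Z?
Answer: 6160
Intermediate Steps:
s(t) = 3 (s(t) = 1 + (1/2)*4 = 1 + 2 = 3)
u(P, K) = K*P (u(P, K) = P*K = K*P)
(8773 - 2541) + u(s(-4), -24) = (8773 - 2541) - 24*3 = 6232 - 72 = 6160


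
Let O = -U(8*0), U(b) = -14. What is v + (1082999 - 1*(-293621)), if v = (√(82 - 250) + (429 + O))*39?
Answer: 1393897 + 78*I*√42 ≈ 1.3939e+6 + 505.5*I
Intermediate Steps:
O = 14 (O = -1*(-14) = 14)
v = 17277 + 78*I*√42 (v = (√(82 - 250) + (429 + 14))*39 = (√(-168) + 443)*39 = (2*I*√42 + 443)*39 = (443 + 2*I*√42)*39 = 17277 + 78*I*√42 ≈ 17277.0 + 505.5*I)
v + (1082999 - 1*(-293621)) = (17277 + 78*I*√42) + (1082999 - 1*(-293621)) = (17277 + 78*I*√42) + (1082999 + 293621) = (17277 + 78*I*√42) + 1376620 = 1393897 + 78*I*√42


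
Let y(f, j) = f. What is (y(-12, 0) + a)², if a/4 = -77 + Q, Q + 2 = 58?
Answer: 9216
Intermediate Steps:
Q = 56 (Q = -2 + 58 = 56)
a = -84 (a = 4*(-77 + 56) = 4*(-21) = -84)
(y(-12, 0) + a)² = (-12 - 84)² = (-96)² = 9216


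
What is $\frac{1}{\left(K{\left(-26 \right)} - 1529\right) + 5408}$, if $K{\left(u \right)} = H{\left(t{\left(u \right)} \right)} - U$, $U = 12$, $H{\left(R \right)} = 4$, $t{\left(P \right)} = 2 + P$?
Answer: $\frac{1}{3871} \approx 0.00025833$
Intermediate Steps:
$K{\left(u \right)} = -8$ ($K{\left(u \right)} = 4 - 12 = -8$)
$\frac{1}{\left(K{\left(-26 \right)} - 1529\right) + 5408} = \frac{1}{\left(-8 - 1529\right) + 5408} = \frac{1}{-1537 + 5408} = \frac{1}{3871}$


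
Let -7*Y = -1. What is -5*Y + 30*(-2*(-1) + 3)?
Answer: 1045/7 ≈ 149.29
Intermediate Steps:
Y = ⅐ (Y = -⅐*(-1) = ⅐ ≈ 0.14286)
-5*Y + 30*(-2*(-1) + 3) = -5*⅐ + 30*(-2*(-1) + 3) = -5/7 + 30*(2 + 3) = -5/7 + 30*5 = -5/7 + 150 = 1045/7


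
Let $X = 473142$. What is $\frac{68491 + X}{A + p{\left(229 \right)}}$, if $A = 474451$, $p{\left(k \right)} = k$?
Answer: $\frac{541633}{474680} \approx 1.141$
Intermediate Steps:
$\frac{68491 + X}{A + p{\left(229 \right)}} = \frac{68491 + 473142}{474451 + 229} = \frac{541633}{474680}$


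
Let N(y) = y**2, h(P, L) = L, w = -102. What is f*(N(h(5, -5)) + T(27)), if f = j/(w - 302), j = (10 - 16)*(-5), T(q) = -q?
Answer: 15/101 ≈ 0.14851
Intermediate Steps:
j = 30 (j = -6*(-5) = 30)
f = -15/202 (f = 30/(-102 - 302) = 30/(-404) = 30*(-1/404) = -15/202 ≈ -0.074257)
f*(N(h(5, -5)) + T(27)) = -15*((-5)**2 - 1*27)/202 = -15*(25 - 27)/202 = -15/202*(-2) = 15/101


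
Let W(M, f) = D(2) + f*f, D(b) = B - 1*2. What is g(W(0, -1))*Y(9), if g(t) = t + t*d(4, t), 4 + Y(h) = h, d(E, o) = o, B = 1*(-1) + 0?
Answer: 10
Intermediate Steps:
B = -1 (B = -1 + 0 = -1)
D(b) = -3 (D(b) = -1 - 1*2 = -1 - 2 = -3)
Y(h) = -4 + h
W(M, f) = -3 + f**2 (W(M, f) = -3 + f*f = -3 + f**2)
g(t) = t + t**2 (g(t) = t + t*t = t + t**2)
g(W(0, -1))*Y(9) = ((-3 + (-1)**2)*(1 + (-3 + (-1)**2)))*(-4 + 9) = ((-3 + 1)*(1 + (-3 + 1)))*5 = -2*(1 - 2)*5 = -2*(-1)*5 = 2*5 = 10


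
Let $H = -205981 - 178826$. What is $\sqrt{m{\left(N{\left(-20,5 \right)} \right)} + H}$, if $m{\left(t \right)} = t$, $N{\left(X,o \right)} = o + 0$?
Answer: $i \sqrt{384802} \approx 620.32 i$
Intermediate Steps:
$N{\left(X,o \right)} = o$
$H = -384807$ ($H = -205981 - 178826 = -384807$)
$\sqrt{m{\left(N{\left(-20,5 \right)} \right)} + H} = \sqrt{5 - 384807} = \sqrt{-384802} = i \sqrt{384802}$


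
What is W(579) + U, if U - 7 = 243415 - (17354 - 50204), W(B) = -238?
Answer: 276034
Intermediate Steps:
U = 276272 (U = 7 + (243415 - (17354 - 50204)) = 7 + (243415 - 1*(-32850)) = 7 + (243415 + 32850) = 7 + 276265 = 276272)
W(579) + U = -238 + 276272 = 276034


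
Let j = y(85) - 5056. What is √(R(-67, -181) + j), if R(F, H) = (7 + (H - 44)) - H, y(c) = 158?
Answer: I*√4935 ≈ 70.25*I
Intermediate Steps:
j = -4898 (j = 158 - 5056 = -4898)
R(F, H) = -37 (R(F, H) = (7 + (-44 + H)) - H = (-37 + H) - H = -37)
√(R(-67, -181) + j) = √(-37 - 4898) = √(-4935) = I*√4935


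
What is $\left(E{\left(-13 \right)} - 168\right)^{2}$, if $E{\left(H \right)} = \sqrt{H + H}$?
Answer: $\left(168 - i \sqrt{26}\right)^{2} \approx 28198.0 - 1713.3 i$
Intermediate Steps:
$E{\left(H \right)} = \sqrt{2} \sqrt{H}$ ($E{\left(H \right)} = \sqrt{2 H} = \sqrt{2} \sqrt{H}$)
$\left(E{\left(-13 \right)} - 168\right)^{2} = \left(\sqrt{2} \sqrt{-13} - 168\right)^{2} = \left(\sqrt{2} i \sqrt{13} - 168\right)^{2} = \left(i \sqrt{26} - 168\right)^{2} = \left(-168 + i \sqrt{26}\right)^{2}$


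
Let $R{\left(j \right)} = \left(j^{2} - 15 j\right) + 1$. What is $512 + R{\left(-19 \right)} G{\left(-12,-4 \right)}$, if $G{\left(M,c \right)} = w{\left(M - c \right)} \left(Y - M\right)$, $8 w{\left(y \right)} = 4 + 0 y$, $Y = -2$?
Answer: $3747$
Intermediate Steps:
$w{\left(y \right)} = \frac{1}{2}$ ($w{\left(y \right)} = \frac{4 + 0 y}{8} = \frac{4 + 0}{8} = \frac{1}{8} \cdot 4 = \frac{1}{2}$)
$R{\left(j \right)} = 1 + j^{2} - 15 j$
$G{\left(M,c \right)} = -1 - \frac{M}{2}$ ($G{\left(M,c \right)} = \frac{-2 - M}{2} = -1 - \frac{M}{2}$)
$512 + R{\left(-19 \right)} G{\left(-12,-4 \right)} = 512 + \left(1 + \left(-19\right)^{2} - -285\right) \left(-1 - -6\right) = 512 + \left(1 + 361 + 285\right) \left(-1 + 6\right) = 512 + 647 \cdot 5 = 512 + 3235 = 3747$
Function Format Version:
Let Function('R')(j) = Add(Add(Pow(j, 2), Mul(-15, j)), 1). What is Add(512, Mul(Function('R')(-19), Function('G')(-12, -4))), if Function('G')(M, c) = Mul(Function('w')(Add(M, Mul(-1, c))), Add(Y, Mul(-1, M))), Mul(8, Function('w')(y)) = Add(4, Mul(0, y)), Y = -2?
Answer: 3747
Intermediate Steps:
Function('w')(y) = Rational(1, 2) (Function('w')(y) = Mul(Rational(1, 8), Add(4, Mul(0, y))) = Mul(Rational(1, 8), Add(4, 0)) = Mul(Rational(1, 8), 4) = Rational(1, 2))
Function('R')(j) = Add(1, Pow(j, 2), Mul(-15, j))
Function('G')(M, c) = Add(-1, Mul(Rational(-1, 2), M)) (Function('G')(M, c) = Mul(Rational(1, 2), Add(-2, Mul(-1, M))) = Add(-1, Mul(Rational(-1, 2), M)))
Add(512, Mul(Function('R')(-19), Function('G')(-12, -4))) = Add(512, Mul(Add(1, Pow(-19, 2), Mul(-15, -19)), Add(-1, Mul(Rational(-1, 2), -12)))) = Add(512, Mul(Add(1, 361, 285), Add(-1, 6))) = Add(512, Mul(647, 5)) = Add(512, 3235) = 3747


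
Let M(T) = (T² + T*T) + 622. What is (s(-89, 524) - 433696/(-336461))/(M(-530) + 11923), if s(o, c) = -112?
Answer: -37249936/193244693045 ≈ -0.00019276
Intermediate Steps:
M(T) = 622 + 2*T² (M(T) = (T² + T²) + 622 = 2*T² + 622 = 622 + 2*T²)
(s(-89, 524) - 433696/(-336461))/(M(-530) + 11923) = (-112 - 433696/(-336461))/((622 + 2*(-530)²) + 11923) = (-112 - 433696*(-1/336461))/((622 + 2*280900) + 11923) = (-112 + 433696/336461)/((622 + 561800) + 11923) = -37249936/(336461*(562422 + 11923)) = -37249936/336461/574345 = -37249936/336461*1/574345 = -37249936/193244693045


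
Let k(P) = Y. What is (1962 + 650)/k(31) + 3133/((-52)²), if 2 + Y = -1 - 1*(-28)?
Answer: 549321/5200 ≈ 105.64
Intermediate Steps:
Y = 25 (Y = -2 + (-1 - 1*(-28)) = -2 + (-1 + 28) = -2 + 27 = 25)
k(P) = 25
(1962 + 650)/k(31) + 3133/((-52)²) = (1962 + 650)/25 + 3133/((-52)²) = 2612*(1/25) + 3133/2704 = 2612/25 + 3133*(1/2704) = 2612/25 + 241/208 = 549321/5200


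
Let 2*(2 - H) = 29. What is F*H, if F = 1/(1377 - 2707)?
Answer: 5/532 ≈ 0.0093985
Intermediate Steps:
H = -25/2 (H = 2 - 1/2*29 = 2 - 29/2 = -25/2 ≈ -12.500)
F = -1/1330 (F = 1/(-1330) = -1/1330 ≈ -0.00075188)
F*H = -1/1330*(-25/2) = 5/532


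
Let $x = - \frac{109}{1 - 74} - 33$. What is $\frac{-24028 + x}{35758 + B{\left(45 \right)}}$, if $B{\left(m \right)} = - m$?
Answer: $- \frac{1756344}{2607049} \approx -0.67369$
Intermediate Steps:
$x = - \frac{2300}{73}$ ($x = - \frac{109}{-73} - 33 = \left(-109\right) \left(- \frac{1}{73}\right) - 33 = \frac{109}{73} - 33 = - \frac{2300}{73} \approx -31.507$)
$\frac{-24028 + x}{35758 + B{\left(45 \right)}} = \frac{-24028 - \frac{2300}{73}}{35758 - 45} = - \frac{1756344}{73 \left(35758 - 45\right)} = - \frac{1756344}{73 \cdot 35713} = \left(- \frac{1756344}{73}\right) \frac{1}{35713} = - \frac{1756344}{2607049}$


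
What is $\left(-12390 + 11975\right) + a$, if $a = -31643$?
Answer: $-32058$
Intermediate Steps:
$\left(-12390 + 11975\right) + a = \left(-12390 + 11975\right) - 31643 = -415 - 31643 = -32058$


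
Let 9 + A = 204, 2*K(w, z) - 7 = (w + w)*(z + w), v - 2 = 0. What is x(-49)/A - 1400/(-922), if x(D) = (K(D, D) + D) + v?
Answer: 4660337/179790 ≈ 25.921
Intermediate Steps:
v = 2 (v = 2 + 0 = 2)
K(w, z) = 7/2 + w*(w + z) (K(w, z) = 7/2 + ((w + w)*(z + w))/2 = 7/2 + ((2*w)*(w + z))/2 = 7/2 + (2*w*(w + z))/2 = 7/2 + w*(w + z))
A = 195 (A = -9 + 204 = 195)
x(D) = 11/2 + D + 2*D**2 (x(D) = ((7/2 + D**2 + D*D) + D) + 2 = ((7/2 + D**2 + D**2) + D) + 2 = ((7/2 + 2*D**2) + D) + 2 = (7/2 + D + 2*D**2) + 2 = 11/2 + D + 2*D**2)
x(-49)/A - 1400/(-922) = (11/2 - 49 + 2*(-49)**2)/195 - 1400/(-922) = (11/2 - 49 + 2*2401)*(1/195) - 1400*(-1/922) = (11/2 - 49 + 4802)*(1/195) + 700/461 = (9517/2)*(1/195) + 700/461 = 9517/390 + 700/461 = 4660337/179790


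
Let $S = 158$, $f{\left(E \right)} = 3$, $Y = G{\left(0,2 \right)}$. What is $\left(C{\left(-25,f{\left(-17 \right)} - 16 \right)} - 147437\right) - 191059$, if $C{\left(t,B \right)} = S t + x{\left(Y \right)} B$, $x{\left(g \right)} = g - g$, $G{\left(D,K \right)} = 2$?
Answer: $-342446$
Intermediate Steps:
$Y = 2$
$x{\left(g \right)} = 0$
$C{\left(t,B \right)} = 158 t$ ($C{\left(t,B \right)} = 158 t + 0 B = 158 t + 0 = 158 t$)
$\left(C{\left(-25,f{\left(-17 \right)} - 16 \right)} - 147437\right) - 191059 = \left(158 \left(-25\right) - 147437\right) - 191059 = \left(-3950 - 147437\right) - 191059 = -151387 - 191059 = -342446$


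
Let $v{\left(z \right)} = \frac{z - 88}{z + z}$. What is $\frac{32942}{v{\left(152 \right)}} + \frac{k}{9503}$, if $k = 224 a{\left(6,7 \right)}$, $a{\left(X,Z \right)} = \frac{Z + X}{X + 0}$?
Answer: $\frac{686297381}{4386} \approx 1.5647 \cdot 10^{5}$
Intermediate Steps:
$v{\left(z \right)} = \frac{-88 + z}{2 z}$
$a{\left(X,Z \right)} = \frac{X + Z}{X}$
$k = \frac{1456}{3}$ ($k = 224 \frac{6 + 7}{6} = 224 \cdot \frac{1}{6} \cdot 13 = 224 \cdot \frac{13}{6} = \frac{1456}{3} \approx 485.33$)
$\frac{32942}{v{\left(152 \right)}} + \frac{k}{9503} = \frac{32942}{\frac{1}{2} \cdot \frac{1}{152} \left(-88 + 152\right)} + \frac{1456}{3 \cdot 9503} = \frac{32942}{\frac{1}{2} \cdot \frac{1}{152} \cdot 64} + \frac{1456}{3} \cdot \frac{1}{9503} = \frac{32942}{\frac{4}{19}} + \frac{112}{2193} = 32942 \cdot \frac{19}{4} + \frac{112}{2193} = \frac{312949}{2} + \frac{112}{2193} = \frac{686297381}{4386}$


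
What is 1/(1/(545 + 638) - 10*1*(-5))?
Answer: 1183/59151 ≈ 0.020000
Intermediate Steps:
1/(1/(545 + 638) - 10*1*(-5)) = 1/(1/1183 - 10*(-5)) = 1/(1/1183 + 50) = 1/(59151/1183) = 1183/59151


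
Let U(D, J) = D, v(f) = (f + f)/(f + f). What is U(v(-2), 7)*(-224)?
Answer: -224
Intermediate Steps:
v(f) = 1 (v(f) = (2*f)/((2*f)) = (2*f)*(1/(2*f)) = 1)
U(v(-2), 7)*(-224) = 1*(-224) = -224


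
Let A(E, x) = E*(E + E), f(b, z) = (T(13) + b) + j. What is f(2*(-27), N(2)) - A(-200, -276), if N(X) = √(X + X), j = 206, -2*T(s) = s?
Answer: -159709/2 ≈ -79855.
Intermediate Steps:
T(s) = -s/2
N(X) = √2*√X (N(X) = √(2*X) = √2*√X)
f(b, z) = 399/2 + b (f(b, z) = (-½*13 + b) + 206 = (-13/2 + b) + 206 = 399/2 + b)
A(E, x) = 2*E² (A(E, x) = E*(2*E) = 2*E²)
f(2*(-27), N(2)) - A(-200, -276) = (399/2 + 2*(-27)) - 2*(-200)² = (399/2 - 54) - 2*40000 = 291/2 - 1*80000 = 291/2 - 80000 = -159709/2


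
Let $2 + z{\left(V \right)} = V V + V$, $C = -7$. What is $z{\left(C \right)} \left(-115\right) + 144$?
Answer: $-4456$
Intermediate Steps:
$z{\left(V \right)} = -2 + V + V^{2}$ ($z{\left(V \right)} = -2 + \left(V V + V\right) = -2 + \left(V^{2} + V\right) = -2 + \left(V + V^{2}\right) = -2 + V + V^{2}$)
$z{\left(C \right)} \left(-115\right) + 144 = \left(-2 - 7 + \left(-7\right)^{2}\right) \left(-115\right) + 144 = \left(-2 - 7 + 49\right) \left(-115\right) + 144 = 40 \left(-115\right) + 144 = -4600 + 144 = -4456$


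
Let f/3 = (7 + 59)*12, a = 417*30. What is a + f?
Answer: 14886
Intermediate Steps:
a = 12510
f = 2376 (f = 3*((7 + 59)*12) = 3*(66*12) = 3*792 = 2376)
a + f = 12510 + 2376 = 14886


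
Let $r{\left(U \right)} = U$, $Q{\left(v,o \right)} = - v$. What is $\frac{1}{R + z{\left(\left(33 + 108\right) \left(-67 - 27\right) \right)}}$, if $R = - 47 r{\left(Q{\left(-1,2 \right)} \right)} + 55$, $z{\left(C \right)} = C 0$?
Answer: $\frac{1}{8} \approx 0.125$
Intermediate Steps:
$z{\left(C \right)} = 0$
$R = 8$ ($R = - 47 \left(\left(-1\right) \left(-1\right)\right) + 55 = \left(-47\right) 1 + 55 = -47 + 55 = 8$)
$\frac{1}{R + z{\left(\left(33 + 108\right) \left(-67 - 27\right) \right)}} = \frac{1}{8 + 0} = \frac{1}{8}$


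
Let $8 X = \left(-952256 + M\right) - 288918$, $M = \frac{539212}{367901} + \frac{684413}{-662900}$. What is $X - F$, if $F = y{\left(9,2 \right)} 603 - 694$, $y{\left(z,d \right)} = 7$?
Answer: $- \frac{309580724176123313}{1951052583200} \approx -1.5867 \cdot 10^{5}$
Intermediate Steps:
$M = \frac{105647407687}{243881572900}$ ($M = 539212 \cdot \frac{1}{367901} + 684413 \left(- \frac{1}{662900}\right) = \frac{539212}{367901} - \frac{684413}{662900} = \frac{105647407687}{243881572900} \approx 0.43319$)
$X = - \frac{302699361715176913}{1951052583200}$ ($X = \frac{\left(-952256 + \frac{105647407687}{243881572900}\right) - 288918}{8} = \frac{- \frac{232237585436054713}{243881572900} - 288918}{8} = \frac{1}{8} \left(- \frac{302699361715176913}{243881572900}\right) = - \frac{302699361715176913}{1951052583200} \approx -1.5515 \cdot 10^{5}$)
$F = 3527$ ($F = 7 \cdot 603 - 694 = 4221 - 694 = 3527$)
$X - F = - \frac{302699361715176913}{1951052583200} - 3527 = - \frac{309580724176123313}{1951052583200}$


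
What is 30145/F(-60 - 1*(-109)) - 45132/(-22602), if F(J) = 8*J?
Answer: 116504839/1476664 ≈ 78.897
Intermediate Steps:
30145/F(-60 - 1*(-109)) - 45132/(-22602) = 30145/((8*(-60 - 1*(-109)))) - 45132/(-22602) = 30145/((8*(-60 + 109))) - 45132*(-1/22602) = 30145/((8*49)) + 7522/3767 = 30145/392 + 7522/3767 = 116504839/1476664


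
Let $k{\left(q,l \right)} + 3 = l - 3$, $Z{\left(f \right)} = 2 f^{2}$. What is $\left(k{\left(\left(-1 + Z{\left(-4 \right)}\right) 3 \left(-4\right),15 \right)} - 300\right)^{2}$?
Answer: $84681$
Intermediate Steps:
$k{\left(q,l \right)} = -6 + l$ ($k{\left(q,l \right)} = -3 + \left(l - 3\right) = -3 + \left(-3 + l\right) = -6 + l$)
$\left(k{\left(\left(-1 + Z{\left(-4 \right)}\right) 3 \left(-4\right),15 \right)} - 300\right)^{2} = \left(\left(-6 + 15\right) - 300\right)^{2} = \left(9 - 300\right)^{2} = \left(-291\right)^{2} = 84681$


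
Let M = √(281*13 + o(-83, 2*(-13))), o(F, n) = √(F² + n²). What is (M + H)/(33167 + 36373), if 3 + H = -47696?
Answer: -47699/69540 + √(3653 + √7565)/69540 ≈ -0.68504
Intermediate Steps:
H = -47699 (H = -3 - 47696 = -47699)
M = √(3653 + √7565) (M = √(281*13 + √((-83)² + (2*(-13))²)) = √(3653 + √(6889 + (-26)²)) = √(3653 + √(6889 + 676)) = √(3653 + √7565) ≈ 61.155)
(M + H)/(33167 + 36373) = (√(3653 + √7565) - 47699)/(33167 + 36373) = (-47699 + √(3653 + √7565))/69540 = (-47699 + √(3653 + √7565))*(1/69540) = -47699/69540 + √(3653 + √7565)/69540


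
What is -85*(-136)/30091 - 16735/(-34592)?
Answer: 903456405/1040907872 ≈ 0.86795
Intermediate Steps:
-85*(-136)/30091 - 16735/(-34592) = 11560*(1/30091) - 16735*(-1/34592) = 11560/30091 + 16735/34592 = 903456405/1040907872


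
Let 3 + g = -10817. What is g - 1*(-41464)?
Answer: 30644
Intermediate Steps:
g = -10820 (g = -3 - 10817 = -10820)
g - 1*(-41464) = -10820 - 1*(-41464) = -10820 + 41464 = 30644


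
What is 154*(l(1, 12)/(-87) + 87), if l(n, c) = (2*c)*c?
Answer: 373758/29 ≈ 12888.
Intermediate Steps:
l(n, c) = 2*c**2
154*(l(1, 12)/(-87) + 87) = 154*((2*12**2)/(-87) + 87) = 154*((2*144)*(-1/87) + 87) = 154*(288*(-1/87) + 87) = 154*(-96/29 + 87) = 154*(2427/29) = 373758/29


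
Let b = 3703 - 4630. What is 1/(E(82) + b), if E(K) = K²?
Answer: 1/5797 ≈ 0.00017250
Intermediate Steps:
b = -927
1/(E(82) + b) = 1/(82² - 927) = 1/(6724 - 927) = 1/5797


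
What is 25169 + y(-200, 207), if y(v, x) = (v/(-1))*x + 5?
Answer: 66574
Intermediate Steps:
y(v, x) = 5 - v*x (y(v, x) = (-v)*x + 5 = -v*x + 5 = 5 - v*x)
25169 + y(-200, 207) = 25169 + (5 - 1*(-200)*207) = 25169 + (5 + 41400) = 25169 + 41405 = 66574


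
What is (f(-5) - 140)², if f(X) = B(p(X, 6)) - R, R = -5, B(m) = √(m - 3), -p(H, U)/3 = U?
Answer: (135 - I*√21)² ≈ 18204.0 - 1237.3*I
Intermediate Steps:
p(H, U) = -3*U
B(m) = √(-3 + m)
f(X) = 5 + I*√21 (f(X) = √(-3 - 3*6) - 1*(-5) = √(-3 - 18) + 5 = √(-21) + 5 = I*√21 + 5 = 5 + I*√21)
(f(-5) - 140)² = ((5 + I*√21) - 140)² = (-135 + I*√21)²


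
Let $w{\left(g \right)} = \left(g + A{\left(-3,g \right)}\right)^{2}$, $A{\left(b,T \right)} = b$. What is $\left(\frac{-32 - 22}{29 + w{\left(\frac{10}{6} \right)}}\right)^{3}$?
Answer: $- \frac{114791256}{21253933} \approx -5.4009$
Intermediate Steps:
$w{\left(g \right)} = \left(-3 + g\right)^{2}$ ($w{\left(g \right)} = \left(g - 3\right)^{2} = \left(-3 + g\right)^{2}$)
$\left(\frac{-32 - 22}{29 + w{\left(\frac{10}{6} \right)}}\right)^{3} = \left(\frac{-32 - 22}{29 + \left(-3 + \frac{10}{6}\right)^{2}}\right)^{3} = \left(- \frac{54}{29 + \left(-3 + 10 \cdot \frac{1}{6}\right)^{2}}\right)^{3} = \left(- \frac{54}{29 + \left(-3 + \frac{5}{3}\right)^{2}}\right)^{3} = \left(- \frac{54}{29 + \left(- \frac{4}{3}\right)^{2}}\right)^{3} = \left(- \frac{54}{29 + \frac{16}{9}}\right)^{3} = \left(- \frac{54}{\frac{277}{9}}\right)^{3} = \left(\left(-54\right) \frac{9}{277}\right)^{3} = \left(- \frac{486}{277}\right)^{3} = - \frac{114791256}{21253933}$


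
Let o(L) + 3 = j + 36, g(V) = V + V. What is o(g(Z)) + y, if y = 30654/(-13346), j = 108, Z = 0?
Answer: 925566/6673 ≈ 138.70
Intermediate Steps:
g(V) = 2*V
o(L) = 141 (o(L) = -3 + (108 + 36) = -3 + 144 = 141)
y = -15327/6673 (y = 30654*(-1/13346) = -15327/6673 ≈ -2.2969)
o(g(Z)) + y = 141 - 15327/6673 = 925566/6673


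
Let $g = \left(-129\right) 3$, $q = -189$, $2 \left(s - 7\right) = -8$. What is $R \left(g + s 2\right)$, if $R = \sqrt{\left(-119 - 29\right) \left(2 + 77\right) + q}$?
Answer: $- 41529 i \approx - 41529.0 i$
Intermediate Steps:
$s = 3$ ($s = 7 + \frac{1}{2} \left(-8\right) = 7 - 4 = 3$)
$g = -387$
$R = 109 i$ ($R = \sqrt{\left(-119 - 29\right) \left(2 + 77\right) - 189} = \sqrt{\left(-148\right) 79 - 189} = \sqrt{-11692 - 189} = \sqrt{-11881} = 109 i \approx 109.0 i$)
$R \left(g + s 2\right) = 109 i \left(-387 + 3 \cdot 2\right) = 109 i \left(-387 + 6\right) = 109 i \left(-381\right) = - 41529 i$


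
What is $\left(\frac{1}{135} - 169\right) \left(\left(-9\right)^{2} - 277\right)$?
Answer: $\frac{4471544}{135} \approx 33123.0$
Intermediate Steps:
$\left(\frac{1}{135} - 169\right) \left(\left(-9\right)^{2} - 277\right) = \left(\frac{1}{135} - 169\right) \left(81 - 277\right) = \left(- \frac{22814}{135}\right) \left(-196\right) = \frac{4471544}{135}$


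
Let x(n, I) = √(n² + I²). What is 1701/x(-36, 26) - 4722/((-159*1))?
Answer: 1574/53 + 1701*√493/986 ≈ 68.003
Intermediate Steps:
x(n, I) = √(I² + n²)
1701/x(-36, 26) - 4722/((-159*1)) = 1701/(√(26² + (-36)²)) - 4722/((-159*1)) = 1701/(√(676 + 1296)) - 4722/(-159) = 1701/(√1972) - 4722*(-1/159) = 1701/((2*√493)) + 1574/53 = 1701*(√493/986) + 1574/53 = 1701*√493/986 + 1574/53 = 1574/53 + 1701*√493/986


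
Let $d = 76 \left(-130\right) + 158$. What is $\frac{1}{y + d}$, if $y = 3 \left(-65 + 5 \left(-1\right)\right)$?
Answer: $- \frac{1}{9932} \approx -0.00010068$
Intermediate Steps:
$d = -9722$ ($d = -9880 + 158 = -9722$)
$y = -210$ ($y = 3 \left(-65 - 5\right) = 3 \left(-70\right) = -210$)
$\frac{1}{y + d} = \frac{1}{-210 - 9722} = \frac{1}{-9932} = - \frac{1}{9932}$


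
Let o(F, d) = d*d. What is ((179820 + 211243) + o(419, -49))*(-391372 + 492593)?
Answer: 39826819544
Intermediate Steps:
o(F, d) = d²
((179820 + 211243) + o(419, -49))*(-391372 + 492593) = ((179820 + 211243) + (-49)²)*(-391372 + 492593) = (391063 + 2401)*101221 = 393464*101221 = 39826819544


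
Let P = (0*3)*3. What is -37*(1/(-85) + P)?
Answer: 37/85 ≈ 0.43529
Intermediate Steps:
P = 0 (P = 0*3 = 0)
-37*(1/(-85) + P) = -37*(1/(-85) + 0) = -37*(-1/85 + 0) = -37*(-1/85) = 37/85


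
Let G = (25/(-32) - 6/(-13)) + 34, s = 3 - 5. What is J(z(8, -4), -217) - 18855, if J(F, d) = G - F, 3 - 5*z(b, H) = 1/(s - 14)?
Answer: -39149619/2080 ≈ -18822.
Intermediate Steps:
s = -2
G = 14011/416 (G = (25*(-1/32) - 6*(-1/13)) + 34 = (-25/32 + 6/13) + 34 = -133/416 + 34 = 14011/416 ≈ 33.680)
z(b, H) = 49/80 (z(b, H) = ⅗ - 1/(5*(-2 - 14)) = ⅗ - ⅕/(-16) = ⅗ - ⅕*(-1/16) = ⅗ + 1/80 = 49/80)
J(F, d) = 14011/416 - F
J(z(8, -4), -217) - 18855 = (14011/416 - 1*49/80) - 18855 = (14011/416 - 49/80) - 18855 = 68781/2080 - 18855 = -39149619/2080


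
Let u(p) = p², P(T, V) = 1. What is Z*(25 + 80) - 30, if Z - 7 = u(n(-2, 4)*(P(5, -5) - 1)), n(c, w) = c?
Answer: 705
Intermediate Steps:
Z = 7 (Z = 7 + (-2*(1 - 1))² = 7 + (-2*0)² = 7 + 0² = 7 + 0 = 7)
Z*(25 + 80) - 30 = 7*(25 + 80) - 30 = 7*105 - 30 = 735 - 30 = 705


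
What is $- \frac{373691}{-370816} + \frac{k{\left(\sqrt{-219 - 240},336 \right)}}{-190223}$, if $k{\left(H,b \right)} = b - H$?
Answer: $\frac{70960028917}{70537731968} + \frac{3 i \sqrt{51}}{190223} \approx 1.006 + 0.00011263 i$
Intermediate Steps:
$- \frac{373691}{-370816} + \frac{k{\left(\sqrt{-219 - 240},336 \right)}}{-190223} = - \frac{373691}{-370816} + \frac{336 - \sqrt{-219 - 240}}{-190223} = \left(-373691\right) \left(- \frac{1}{370816}\right) + \left(336 - \sqrt{-459}\right) \left(- \frac{1}{190223}\right) = \frac{373691}{370816} + \left(336 - 3 i \sqrt{51}\right) \left(- \frac{1}{190223}\right) = \frac{373691}{370816} - \left(\frac{336}{190223} - \frac{3 i \sqrt{51}}{190223}\right) = \frac{70960028917}{70537731968} + \frac{3 i \sqrt{51}}{190223}$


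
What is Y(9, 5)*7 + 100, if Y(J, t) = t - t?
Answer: 100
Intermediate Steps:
Y(J, t) = 0
Y(9, 5)*7 + 100 = 0*7 + 100 = 0 + 100 = 100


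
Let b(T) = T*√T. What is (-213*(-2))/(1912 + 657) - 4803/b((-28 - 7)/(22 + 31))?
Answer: 426/2569 - 254559*I*√1855/1225 ≈ 0.16582 - 8950.0*I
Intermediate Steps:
b(T) = T^(3/2)
(-213*(-2))/(1912 + 657) - 4803/b((-28 - 7)/(22 + 31)) = (-213*(-2))/(1912 + 657) - 4803*(22 + 31)^(3/2)/(-28 - 7)^(3/2) = 426/2569 - 4803*53*I*√1855/1225 = 426/2569 - 254559*I*√1855/1225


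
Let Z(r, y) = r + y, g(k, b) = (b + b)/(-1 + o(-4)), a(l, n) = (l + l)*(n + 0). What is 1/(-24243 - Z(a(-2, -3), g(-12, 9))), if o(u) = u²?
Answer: -5/121281 ≈ -4.1227e-5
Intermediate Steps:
a(l, n) = 2*l*n (a(l, n) = (2*l)*n = 2*l*n)
g(k, b) = 2*b/15 (g(k, b) = (b + b)/(-1 + (-4)²) = (2*b)/(-1 + 16) = (2*b)/15 = (2*b)*(1/15) = 2*b/15)
1/(-24243 - Z(a(-2, -3), g(-12, 9))) = 1/(-24243 - (2*(-2)*(-3) + (2/15)*9)) = 1/(-24243 - (12 + 6/5)) = 1/(-24243 - 1*66/5) = 1/(-24243 - 66/5) = 1/(-121281/5) = -5/121281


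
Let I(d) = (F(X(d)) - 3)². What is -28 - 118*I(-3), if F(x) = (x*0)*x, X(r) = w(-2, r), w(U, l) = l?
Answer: -1090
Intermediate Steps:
X(r) = r
F(x) = 0 (F(x) = 0*x = 0)
I(d) = 9 (I(d) = (0 - 3)² = (-3)² = 9)
-28 - 118*I(-3) = -28 - 118*9 = -28 - 1062 = -1090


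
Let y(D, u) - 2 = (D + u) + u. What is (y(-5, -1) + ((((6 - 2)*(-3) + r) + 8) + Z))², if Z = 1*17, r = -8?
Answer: 0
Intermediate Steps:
Z = 17
y(D, u) = 2 + D + 2*u (y(D, u) = 2 + ((D + u) + u) = 2 + (D + 2*u) = 2 + D + 2*u)
(y(-5, -1) + ((((6 - 2)*(-3) + r) + 8) + Z))² = ((2 - 5 + 2*(-1)) + ((((6 - 2)*(-3) - 8) + 8) + 17))² = ((2 - 5 - 2) + (((4*(-3) - 8) + 8) + 17))² = (-5 + (((-12 - 8) + 8) + 17))² = (-5 + ((-20 + 8) + 17))² = (-5 + (-12 + 17))² = (-5 + 5)² = 0² = 0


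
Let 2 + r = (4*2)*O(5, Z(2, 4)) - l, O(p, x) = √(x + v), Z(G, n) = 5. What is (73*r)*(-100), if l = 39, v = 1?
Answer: 299300 - 58400*√6 ≈ 1.5625e+5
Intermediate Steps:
O(p, x) = √(1 + x) (O(p, x) = √(x + 1) = √(1 + x))
r = -41 + 8*√6 (r = -2 + ((4*2)*√(1 + 5) - 1*39) = -2 + (8*√6 - 39) = -2 + (-39 + 8*√6) = -41 + 8*√6 ≈ -21.404)
(73*r)*(-100) = (73*(-41 + 8*√6))*(-100) = (-2993 + 584*√6)*(-100) = 299300 - 58400*√6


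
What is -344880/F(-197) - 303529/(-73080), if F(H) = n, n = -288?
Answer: 87816829/73080 ≈ 1201.7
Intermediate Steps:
F(H) = -288
-344880/F(-197) - 303529/(-73080) = -344880/(-288) - 303529/(-73080) = -344880*(-1/288) - 303529*(-1/73080) = 2395/2 + 303529/73080 = 87816829/73080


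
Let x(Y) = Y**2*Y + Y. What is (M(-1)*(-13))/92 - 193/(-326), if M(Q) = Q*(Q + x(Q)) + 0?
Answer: 2521/14996 ≈ 0.16811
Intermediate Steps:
x(Y) = Y + Y**3 (x(Y) = Y**3 + Y = Y + Y**3)
M(Q) = Q*(Q**3 + 2*Q) (M(Q) = Q*(Q + (Q + Q**3)) + 0 = Q*(Q**3 + 2*Q) + 0 = Q*(Q**3 + 2*Q))
(M(-1)*(-13))/92 - 193/(-326) = (((-1)**2*(2 + (-1)**2))*(-13))/92 - 193/(-326) = ((1*(2 + 1))*(-13))*(1/92) - 193*(-1/326) = ((1*3)*(-13))*(1/92) + 193/326 = (3*(-13))*(1/92) + 193/326 = -39*1/92 + 193/326 = -39/92 + 193/326 = 2521/14996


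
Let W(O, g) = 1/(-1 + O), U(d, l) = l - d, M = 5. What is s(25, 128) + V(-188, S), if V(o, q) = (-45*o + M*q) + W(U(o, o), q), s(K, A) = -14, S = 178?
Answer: 9335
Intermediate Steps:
V(o, q) = -1 - 45*o + 5*q (V(o, q) = (-45*o + 5*q) + 1/(-1 + (o - o)) = (-45*o + 5*q) + 1/(-1 + 0) = (-45*o + 5*q) + 1/(-1) = (-45*o + 5*q) - 1 = -1 - 45*o + 5*q)
s(25, 128) + V(-188, S) = -14 + (-1 - 45*(-188) + 5*178) = -14 + (-1 + 8460 + 890) = -14 + 9349 = 9335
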